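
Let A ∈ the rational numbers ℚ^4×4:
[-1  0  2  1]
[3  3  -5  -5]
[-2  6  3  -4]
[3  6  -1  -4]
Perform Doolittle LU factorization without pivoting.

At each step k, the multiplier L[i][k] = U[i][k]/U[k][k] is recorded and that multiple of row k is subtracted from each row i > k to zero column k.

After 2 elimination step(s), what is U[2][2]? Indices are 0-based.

U[2][2] = -3

Step 1: pivot at (0,0) is -1.
  row1 ← row1 − (-3)·row0  ⇒  L[1][0]=-3, U row1=(0, 3, 1, -2)
  row2 ← row2 − (2)·row0  ⇒  L[2][0]=2, U row2=(0, 6, -1, -6)
  row3 ← row3 − (-3)·row0  ⇒  L[3][0]=-3, U row3=(0, 6, 5, -1)
Step 2: pivot at (1,1) is 3.
  row2 ← row2 − (2)·row1  ⇒  L[2][1]=2, U row2=(0, 0, -3, -2)
  row3 ← row3 − (2)·row1  ⇒  L[3][1]=2, U row3=(0, 0, 3, 3)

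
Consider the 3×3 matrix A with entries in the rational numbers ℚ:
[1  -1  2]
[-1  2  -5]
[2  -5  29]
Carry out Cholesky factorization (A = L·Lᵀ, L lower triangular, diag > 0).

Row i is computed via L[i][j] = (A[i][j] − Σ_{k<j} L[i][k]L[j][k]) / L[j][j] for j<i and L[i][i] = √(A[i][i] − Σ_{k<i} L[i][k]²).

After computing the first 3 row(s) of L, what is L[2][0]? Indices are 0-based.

Step 1: L[0][0] = √(1) = 1.
  L[1][0] = (-1) / L[0][0] = -1.
Step 2: L[1][1] = √(1) = 1.
  L[2][0] = (2) / L[0][0] = 2.
  L[2][1] = (-3) / L[1][1] = -3.
Step 3: L[2][2] = √(16) = 4.

L[2][0] = 2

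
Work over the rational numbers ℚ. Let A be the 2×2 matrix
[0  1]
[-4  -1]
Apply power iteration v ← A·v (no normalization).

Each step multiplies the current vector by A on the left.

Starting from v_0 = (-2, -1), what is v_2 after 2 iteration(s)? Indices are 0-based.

v_0 = (-2, -1).
v_1 = A·v_0 = (-1, 9).
v_2 = A·v_1 = (9, -5).

v_2 = (9, -5)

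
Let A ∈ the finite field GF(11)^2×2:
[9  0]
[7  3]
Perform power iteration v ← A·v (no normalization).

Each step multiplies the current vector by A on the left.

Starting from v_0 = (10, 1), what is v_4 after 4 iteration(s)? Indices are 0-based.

v_0 = (10, 1).
v_1 = A·v_0 = (2, 7).
v_2 = A·v_1 = (7, 2).
v_3 = A·v_2 = (8, 0).
v_4 = A·v_3 = (6, 1).

v_4 = (6, 1)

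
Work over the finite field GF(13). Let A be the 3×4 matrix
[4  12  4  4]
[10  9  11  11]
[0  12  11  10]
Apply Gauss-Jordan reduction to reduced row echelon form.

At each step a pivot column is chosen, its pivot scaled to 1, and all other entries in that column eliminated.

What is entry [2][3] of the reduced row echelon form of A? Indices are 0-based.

M[2][3] = 3

[1] R0 /= 4  ⇒  (1, 3, 1, 1)
     R1 -= 10·R0  ⇒  (0, 5, 1, 1)
[2] R1 /= 5  ⇒  (0, 1, 8, 8)
     R0 -= 3·R1  ⇒  (1, 0, 3, 3)
     R2 -= 12·R1  ⇒  (0, 0, 6, 5)
[3] R2 /= 6  ⇒  (0, 0, 1, 3)
     R0 -= 3·R2  ⇒  (1, 0, 0, 7)
     R1 -= 8·R2  ⇒  (0, 1, 0, 10)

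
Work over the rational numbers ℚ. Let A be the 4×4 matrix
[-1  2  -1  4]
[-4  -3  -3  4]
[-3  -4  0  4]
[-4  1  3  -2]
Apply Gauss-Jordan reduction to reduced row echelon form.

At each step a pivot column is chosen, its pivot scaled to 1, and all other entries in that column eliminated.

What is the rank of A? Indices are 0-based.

step 1: normalize row 0 (÷-1) = (1, -2, 1, -4)
  row 1: subtract -4×row0 = (0, -11, 1, -12)
  row 2: subtract -3×row0 = (0, -10, 3, -8)
  row 3: subtract -4×row0 = (0, -7, 7, -18)
step 2: normalize row 1 (÷-11) = (0, 1, -1/11, 12/11)
  row 0: subtract -2×row1 = (1, 0, 9/11, -20/11)
  row 2: subtract -10×row1 = (0, 0, 23/11, 32/11)
  row 3: subtract -7×row1 = (0, 0, 70/11, -114/11)
step 3: normalize row 2 (÷23/11) = (0, 0, 1, 32/23)
  row 0: subtract 9/11×row2 = (1, 0, 0, -68/23)
  row 1: subtract -1/11×row2 = (0, 1, 0, 28/23)
  row 3: subtract 70/11×row2 = (0, 0, 0, -442/23)
step 4: normalize row 3 (÷-442/23) = (0, 0, 0, 1)
  row 0: subtract -68/23×row3 = (1, 0, 0, 0)
  row 1: subtract 28/23×row3 = (0, 1, 0, 0)
  row 2: subtract 32/23×row3 = (0, 0, 1, 0)

rank = 4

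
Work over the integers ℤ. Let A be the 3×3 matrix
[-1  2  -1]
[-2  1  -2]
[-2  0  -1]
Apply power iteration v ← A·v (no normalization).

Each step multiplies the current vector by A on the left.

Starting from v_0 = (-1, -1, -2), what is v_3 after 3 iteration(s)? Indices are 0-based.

v_3 = (-9, -3, -4)

v_0 = (-1, -1, -2).
v_1 = A·v_0 = (1, 5, 4).
v_2 = A·v_1 = (5, -5, -6).
v_3 = A·v_2 = (-9, -3, -4).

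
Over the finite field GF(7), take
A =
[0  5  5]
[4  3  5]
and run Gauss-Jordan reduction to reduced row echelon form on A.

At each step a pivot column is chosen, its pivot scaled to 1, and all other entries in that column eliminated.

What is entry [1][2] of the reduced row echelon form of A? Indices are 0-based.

M[1][2] = 1

pivot(0,0): swap R0↔R1
pivot(0,0)=4: scale R0 → (1, 6, 3)
pivot(1,1)=5: scale R1 → (0, 1, 1)
  clear (0,1): R0 −= (6)R1 → (1, 0, 4)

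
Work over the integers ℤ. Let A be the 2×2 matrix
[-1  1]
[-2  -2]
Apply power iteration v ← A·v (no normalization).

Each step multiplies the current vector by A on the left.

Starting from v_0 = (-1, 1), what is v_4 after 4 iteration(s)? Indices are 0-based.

v_4 = (14, -20)

v_0 = (-1, 1).
v_1 = A·v_0 = (2, 0).
v_2 = A·v_1 = (-2, -4).
v_3 = A·v_2 = (-2, 12).
v_4 = A·v_3 = (14, -20).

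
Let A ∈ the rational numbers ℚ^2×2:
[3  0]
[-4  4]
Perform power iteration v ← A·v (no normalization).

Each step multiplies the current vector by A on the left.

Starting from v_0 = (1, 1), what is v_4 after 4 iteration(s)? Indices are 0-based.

v_0 = (1, 1).
v_1 = A·v_0 = (3, 0).
v_2 = A·v_1 = (9, -12).
v_3 = A·v_2 = (27, -84).
v_4 = A·v_3 = (81, -444).

v_4 = (81, -444)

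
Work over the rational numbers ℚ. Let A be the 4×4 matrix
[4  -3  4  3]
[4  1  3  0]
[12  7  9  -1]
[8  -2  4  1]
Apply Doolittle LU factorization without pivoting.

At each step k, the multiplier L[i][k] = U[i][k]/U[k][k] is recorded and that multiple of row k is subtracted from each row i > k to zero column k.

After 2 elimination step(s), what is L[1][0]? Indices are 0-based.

k=0: U[0][0]=4
  eliminate (1,0): mult=1, new row 1: (0, 4, -1, -3); set L[1][0]=1
  eliminate (2,0): mult=3, new row 2: (0, 16, -3, -10); set L[2][0]=3
  eliminate (3,0): mult=2, new row 3: (0, 4, -4, -5); set L[3][0]=2
k=1: U[1][1]=4
  eliminate (2,1): mult=4, new row 2: (0, 0, 1, 2); set L[2][1]=4
  eliminate (3,1): mult=1, new row 3: (0, 0, -3, -2); set L[3][1]=1

L[1][0] = 1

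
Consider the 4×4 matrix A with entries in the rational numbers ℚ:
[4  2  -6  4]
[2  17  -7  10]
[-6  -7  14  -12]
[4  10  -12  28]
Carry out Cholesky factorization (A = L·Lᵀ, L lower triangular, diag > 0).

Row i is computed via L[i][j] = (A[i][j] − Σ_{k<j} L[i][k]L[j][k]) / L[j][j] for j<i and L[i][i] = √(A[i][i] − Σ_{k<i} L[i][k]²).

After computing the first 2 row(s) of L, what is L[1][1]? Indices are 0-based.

Step 1: L[0][0] = √(4) = 2.
  L[1][0] = (2) / L[0][0] = 1.
Step 2: L[1][1] = √(16) = 4.

L[1][1] = 4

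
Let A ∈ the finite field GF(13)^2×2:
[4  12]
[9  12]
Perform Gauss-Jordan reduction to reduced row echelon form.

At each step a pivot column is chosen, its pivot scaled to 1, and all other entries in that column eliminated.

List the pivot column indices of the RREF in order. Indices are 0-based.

pivot columns: 0, 1

pivot(0,0)=4: scale R0 → (1, 3)
  clear (1,0): R1 −= (9)R0 → (0, 11)
pivot(1,1)=11: scale R1 → (0, 1)
  clear (0,1): R0 −= (3)R1 → (1, 0)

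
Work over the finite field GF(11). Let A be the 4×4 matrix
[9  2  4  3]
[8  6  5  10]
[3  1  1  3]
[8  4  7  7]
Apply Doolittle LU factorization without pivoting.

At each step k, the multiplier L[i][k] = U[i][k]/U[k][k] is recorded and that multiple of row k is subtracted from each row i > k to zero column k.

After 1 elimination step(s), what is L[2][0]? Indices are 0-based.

L[2][0] = 4

[col 0] pivot 9
  R1 -= 7*R0 → (0, 3, 10, 0)  (L[1][0] := 7)
  R2 -= 4*R0 → (0, 4, 7, 2)  (L[2][0] := 4)
  R3 -= 7*R0 → (0, 1, 1, 8)  (L[3][0] := 7)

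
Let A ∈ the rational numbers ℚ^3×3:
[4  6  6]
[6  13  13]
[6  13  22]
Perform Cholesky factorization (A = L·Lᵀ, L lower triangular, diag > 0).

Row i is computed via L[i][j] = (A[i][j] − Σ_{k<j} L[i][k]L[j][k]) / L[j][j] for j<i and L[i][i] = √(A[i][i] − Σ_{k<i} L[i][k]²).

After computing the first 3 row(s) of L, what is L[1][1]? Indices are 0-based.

L[1][1] = 2

Step 1: L[0][0] = √(4) = 2.
  L[1][0] = (6) / L[0][0] = 3.
Step 2: L[1][1] = √(4) = 2.
  L[2][0] = (6) / L[0][0] = 3.
  L[2][1] = (4) / L[1][1] = 2.
Step 3: L[2][2] = √(9) = 3.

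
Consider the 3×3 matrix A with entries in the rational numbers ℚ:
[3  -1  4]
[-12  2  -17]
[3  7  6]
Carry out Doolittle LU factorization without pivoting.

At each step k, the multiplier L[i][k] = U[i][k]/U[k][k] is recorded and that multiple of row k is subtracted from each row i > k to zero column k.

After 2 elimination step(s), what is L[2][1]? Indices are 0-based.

L[2][1] = -4

[col 0] pivot 3
  R1 -= -4*R0 → (0, -2, -1)  (L[1][0] := -4)
  R2 -= 1*R0 → (0, 8, 2)  (L[2][0] := 1)
[col 1] pivot -2
  R2 -= -4*R1 → (0, 0, -2)  (L[2][1] := -4)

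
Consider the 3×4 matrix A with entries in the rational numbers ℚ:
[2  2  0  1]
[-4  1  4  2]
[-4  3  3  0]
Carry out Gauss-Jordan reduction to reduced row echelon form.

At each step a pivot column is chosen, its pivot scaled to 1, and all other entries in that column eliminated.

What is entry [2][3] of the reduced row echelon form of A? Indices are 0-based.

M[2][3] = 18/13

pivot(0,0)=2: scale R0 → (1, 1, 0, 1/2)
  clear (1,0): R1 −= (-4)R0 → (0, 5, 4, 4)
  clear (2,0): R2 −= (-4)R0 → (0, 7, 3, 2)
pivot(1,1)=5: scale R1 → (0, 1, 4/5, 4/5)
  clear (0,1): R0 −= (1)R1 → (1, 0, -4/5, -3/10)
  clear (2,1): R2 −= (7)R1 → (0, 0, -13/5, -18/5)
pivot(2,2)=-13/5: scale R2 → (0, 0, 1, 18/13)
  clear (0,2): R0 −= (-4/5)R2 → (1, 0, 0, 21/26)
  clear (1,2): R1 −= (4/5)R2 → (0, 1, 0, -4/13)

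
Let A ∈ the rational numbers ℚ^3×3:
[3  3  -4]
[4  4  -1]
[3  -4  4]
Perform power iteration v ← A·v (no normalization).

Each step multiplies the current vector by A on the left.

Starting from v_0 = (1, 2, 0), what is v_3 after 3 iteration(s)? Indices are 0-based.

v_3 = (680, 729, -271)

v_0 = (1, 2, 0).
v_1 = A·v_0 = (9, 12, -5).
v_2 = A·v_1 = (83, 89, -41).
v_3 = A·v_2 = (680, 729, -271).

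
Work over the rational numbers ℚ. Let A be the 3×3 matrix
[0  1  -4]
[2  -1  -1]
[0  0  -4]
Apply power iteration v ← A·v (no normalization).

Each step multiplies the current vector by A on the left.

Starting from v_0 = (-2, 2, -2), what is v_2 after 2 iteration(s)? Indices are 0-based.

v_2 = (-36, 16, -32)

v_0 = (-2, 2, -2).
v_1 = A·v_0 = (10, -4, 8).
v_2 = A·v_1 = (-36, 16, -32).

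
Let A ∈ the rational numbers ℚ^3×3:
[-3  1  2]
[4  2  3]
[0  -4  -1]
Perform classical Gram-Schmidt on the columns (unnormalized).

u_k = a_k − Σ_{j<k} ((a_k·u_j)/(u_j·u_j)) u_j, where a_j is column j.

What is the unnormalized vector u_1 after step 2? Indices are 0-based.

Step 1: u_0 = a_0 = (-3, 4, 0).
Step 2: u_1 = a_1 − (1/5)·u_0 = (8/5, 6/5, -4).

u_1 = (8/5, 6/5, -4)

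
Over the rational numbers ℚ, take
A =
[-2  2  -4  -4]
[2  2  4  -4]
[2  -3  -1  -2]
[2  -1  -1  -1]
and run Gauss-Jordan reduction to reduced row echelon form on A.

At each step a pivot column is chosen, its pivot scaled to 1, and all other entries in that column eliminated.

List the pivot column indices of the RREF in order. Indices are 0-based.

pivot columns: 0, 1, 2, 3

[1] R0 /= -2  ⇒  (1, -1, 2, 2)
     R1 -= 2·R0  ⇒  (0, 4, 0, -8)
     R2 -= 2·R0  ⇒  (0, -1, -5, -6)
     R3 -= 2·R0  ⇒  (0, 1, -5, -5)
[2] R1 /= 4  ⇒  (0, 1, 0, -2)
     R0 -= -1·R1  ⇒  (1, 0, 2, 0)
     R2 -= -1·R1  ⇒  (0, 0, -5, -8)
     R3 -= 1·R1  ⇒  (0, 0, -5, -3)
[3] R2 /= -5  ⇒  (0, 0, 1, 8/5)
     R0 -= 2·R2  ⇒  (1, 0, 0, -16/5)
     R3 -= -5·R2  ⇒  (0, 0, 0, 5)
[4] R3 /= 5  ⇒  (0, 0, 0, 1)
     R0 -= -16/5·R3  ⇒  (1, 0, 0, 0)
     R1 -= -2·R3  ⇒  (0, 1, 0, 0)
     R2 -= 8/5·R3  ⇒  (0, 0, 1, 0)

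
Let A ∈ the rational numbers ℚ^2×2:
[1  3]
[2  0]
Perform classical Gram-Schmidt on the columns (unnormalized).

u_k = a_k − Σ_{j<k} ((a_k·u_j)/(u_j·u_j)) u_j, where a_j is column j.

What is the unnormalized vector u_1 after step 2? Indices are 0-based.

u_1 = (12/5, -6/5)

Step 1: u_0 = a_0 = (1, 2).
Step 2: u_1 = a_1 − (3/5)·u_0 = (12/5, -6/5).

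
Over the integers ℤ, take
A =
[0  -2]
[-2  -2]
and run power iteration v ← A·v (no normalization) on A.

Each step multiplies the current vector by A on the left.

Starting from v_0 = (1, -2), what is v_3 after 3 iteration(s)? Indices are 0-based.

v_3 = (24, 32)

v_0 = (1, -2).
v_1 = A·v_0 = (4, 2).
v_2 = A·v_1 = (-4, -12).
v_3 = A·v_2 = (24, 32).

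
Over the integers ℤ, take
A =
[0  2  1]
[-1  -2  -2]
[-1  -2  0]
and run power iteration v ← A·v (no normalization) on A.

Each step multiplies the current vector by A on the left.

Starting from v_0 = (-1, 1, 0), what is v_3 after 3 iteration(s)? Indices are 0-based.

v_3 = (4, -1, -1)

v_0 = (-1, 1, 0).
v_1 = A·v_0 = (2, -1, -1).
v_2 = A·v_1 = (-3, 2, 0).
v_3 = A·v_2 = (4, -1, -1).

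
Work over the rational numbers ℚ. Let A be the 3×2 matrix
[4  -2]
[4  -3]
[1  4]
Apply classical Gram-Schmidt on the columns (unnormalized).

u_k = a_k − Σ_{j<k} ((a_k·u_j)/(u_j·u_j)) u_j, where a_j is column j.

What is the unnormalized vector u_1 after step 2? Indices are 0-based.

Step 1: u_0 = a_0 = (4, 4, 1).
Step 2: u_1 = a_1 − (-16/33)·u_0 = (-2/33, -35/33, 148/33).

u_1 = (-2/33, -35/33, 148/33)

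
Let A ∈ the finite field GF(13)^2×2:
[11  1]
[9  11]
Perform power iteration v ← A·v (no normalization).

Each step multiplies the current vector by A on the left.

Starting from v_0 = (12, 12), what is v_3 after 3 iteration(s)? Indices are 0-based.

v_0 = (12, 12).
v_1 = A·v_0 = (1, 6).
v_2 = A·v_1 = (4, 10).
v_3 = A·v_2 = (2, 3).

v_3 = (2, 3)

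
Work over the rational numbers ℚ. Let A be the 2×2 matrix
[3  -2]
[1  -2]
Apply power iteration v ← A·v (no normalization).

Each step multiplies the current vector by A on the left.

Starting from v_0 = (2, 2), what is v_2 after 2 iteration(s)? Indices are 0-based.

v_2 = (10, 6)

v_0 = (2, 2).
v_1 = A·v_0 = (2, -2).
v_2 = A·v_1 = (10, 6).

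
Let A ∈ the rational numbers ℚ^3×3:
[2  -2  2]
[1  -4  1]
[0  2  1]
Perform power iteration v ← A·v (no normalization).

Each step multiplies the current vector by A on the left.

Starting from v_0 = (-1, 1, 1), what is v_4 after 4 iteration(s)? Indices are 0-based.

v_4 = (136, 257, -97)

v_0 = (-1, 1, 1).
v_1 = A·v_0 = (-2, -4, 3).
v_2 = A·v_1 = (10, 17, -5).
v_3 = A·v_2 = (-24, -63, 29).
v_4 = A·v_3 = (136, 257, -97).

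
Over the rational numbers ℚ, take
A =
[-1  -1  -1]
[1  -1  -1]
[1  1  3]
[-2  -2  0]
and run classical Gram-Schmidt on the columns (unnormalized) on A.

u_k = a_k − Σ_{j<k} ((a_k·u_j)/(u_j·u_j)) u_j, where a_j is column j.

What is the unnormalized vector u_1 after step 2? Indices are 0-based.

u_1 = (-2/7, -12/7, 2/7, -4/7)

Step 1: u_0 = a_0 = (-1, 1, 1, -2).
Step 2: u_1 = a_1 − (5/7)·u_0 = (-2/7, -12/7, 2/7, -4/7).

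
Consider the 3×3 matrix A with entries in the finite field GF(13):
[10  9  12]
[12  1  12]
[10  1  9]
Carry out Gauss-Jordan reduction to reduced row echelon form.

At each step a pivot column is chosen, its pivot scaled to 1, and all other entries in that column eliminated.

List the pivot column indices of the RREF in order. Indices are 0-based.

pivot columns: 0, 1, 2

step 1: normalize row 0 (÷10) = (1, 10, 9)
  row 1: subtract 12×row0 = (0, 11, 8)
  row 2: subtract 10×row0 = (0, 5, 10)
step 2: normalize row 1 (÷11) = (0, 1, 9)
  row 0: subtract 10×row1 = (1, 0, 10)
  row 2: subtract 5×row1 = (0, 0, 4)
step 3: normalize row 2 (÷4) = (0, 0, 1)
  row 0: subtract 10×row2 = (1, 0, 0)
  row 1: subtract 9×row2 = (0, 1, 0)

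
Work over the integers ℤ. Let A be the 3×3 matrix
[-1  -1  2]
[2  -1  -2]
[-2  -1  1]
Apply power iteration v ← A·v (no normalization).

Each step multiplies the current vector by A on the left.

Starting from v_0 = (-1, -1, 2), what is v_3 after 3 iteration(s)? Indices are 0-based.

v_3 = (-20, 15, -27)

v_0 = (-1, -1, 2).
v_1 = A·v_0 = (6, -5, 5).
v_2 = A·v_1 = (9, 7, -2).
v_3 = A·v_2 = (-20, 15, -27).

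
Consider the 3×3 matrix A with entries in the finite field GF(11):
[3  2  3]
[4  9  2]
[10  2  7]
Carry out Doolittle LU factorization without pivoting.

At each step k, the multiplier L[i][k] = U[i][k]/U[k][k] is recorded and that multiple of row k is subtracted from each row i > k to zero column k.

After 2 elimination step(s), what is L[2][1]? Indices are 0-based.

Step 1: pivot at (0,0) is 3.
  row1 ← row1 − (5)·row0  ⇒  L[1][0]=5, U row1=(0, 10, 9)
  row2 ← row2 − (7)·row0  ⇒  L[2][0]=7, U row2=(0, 10, 8)
Step 2: pivot at (1,1) is 10.
  row2 ← row2 − (1)·row1  ⇒  L[2][1]=1, U row2=(0, 0, 10)

L[2][1] = 1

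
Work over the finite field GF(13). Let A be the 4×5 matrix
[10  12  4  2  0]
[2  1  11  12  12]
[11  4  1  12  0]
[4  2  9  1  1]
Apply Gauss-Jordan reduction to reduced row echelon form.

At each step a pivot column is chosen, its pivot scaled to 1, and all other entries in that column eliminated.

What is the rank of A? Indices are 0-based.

[1] R0 /= 10  ⇒  (1, 9, 3, 8, 0)
     R1 -= 2·R0  ⇒  (0, 9, 5, 9, 12)
     R2 -= 11·R0  ⇒  (0, 9, 7, 2, 0)
     R3 -= 4·R0  ⇒  (0, 5, 10, 8, 1)
[2] R1 /= 9  ⇒  (0, 1, 2, 1, 10)
     R0 -= 9·R1  ⇒  (1, 0, 11, 12, 1)
     R2 -= 9·R1  ⇒  (0, 0, 2, 6, 1)
     R3 -= 5·R1  ⇒  (0, 0, 0, 3, 3)
[3] R2 /= 2  ⇒  (0, 0, 1, 3, 7)
     R0 -= 11·R2  ⇒  (1, 0, 0, 5, 2)
     R1 -= 2·R2  ⇒  (0, 1, 0, 8, 9)
[4] R3 /= 3  ⇒  (0, 0, 0, 1, 1)
     R0 -= 5·R3  ⇒  (1, 0, 0, 0, 10)
     R1 -= 8·R3  ⇒  (0, 1, 0, 0, 1)
     R2 -= 3·R3  ⇒  (0, 0, 1, 0, 4)

rank = 4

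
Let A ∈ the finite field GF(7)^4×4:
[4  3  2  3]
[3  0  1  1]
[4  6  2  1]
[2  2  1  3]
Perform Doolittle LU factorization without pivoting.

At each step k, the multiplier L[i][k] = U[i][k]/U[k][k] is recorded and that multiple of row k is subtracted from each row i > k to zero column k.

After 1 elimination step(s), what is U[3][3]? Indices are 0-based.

Step 1: pivot at (0,0) is 4.
  row1 ← row1 − (6)·row0  ⇒  L[1][0]=6, U row1=(0, 3, 3, 4)
  row2 ← row2 − (1)·row0  ⇒  L[2][0]=1, U row2=(0, 3, 0, 5)
  row3 ← row3 − (4)·row0  ⇒  L[3][0]=4, U row3=(0, 4, 0, 5)

U[3][3] = 5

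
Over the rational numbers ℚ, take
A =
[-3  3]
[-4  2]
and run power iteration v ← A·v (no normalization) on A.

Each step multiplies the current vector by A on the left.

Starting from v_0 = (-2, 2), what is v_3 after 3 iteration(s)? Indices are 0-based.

v_3 = (-72, -48)

v_0 = (-2, 2).
v_1 = A·v_0 = (12, 12).
v_2 = A·v_1 = (0, -24).
v_3 = A·v_2 = (-72, -48).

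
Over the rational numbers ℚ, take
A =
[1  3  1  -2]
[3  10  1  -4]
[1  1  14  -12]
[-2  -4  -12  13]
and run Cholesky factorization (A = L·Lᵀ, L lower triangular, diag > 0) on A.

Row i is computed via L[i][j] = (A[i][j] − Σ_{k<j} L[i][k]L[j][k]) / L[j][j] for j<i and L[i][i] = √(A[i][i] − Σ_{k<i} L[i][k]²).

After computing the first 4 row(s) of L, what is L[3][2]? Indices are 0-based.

L[3][2] = -2

Step 1: L[0][0] = √(1) = 1.
  L[1][0] = (3) / L[0][0] = 3.
Step 2: L[1][1] = √(1) = 1.
  L[2][0] = (1) / L[0][0] = 1.
  L[2][1] = (-2) / L[1][1] = -2.
Step 3: L[2][2] = √(9) = 3.
  L[3][0] = (-2) / L[0][0] = -2.
  L[3][1] = (2) / L[1][1] = 2.
  L[3][2] = (-6) / L[2][2] = -2.
Step 4: L[3][3] = √(1) = 1.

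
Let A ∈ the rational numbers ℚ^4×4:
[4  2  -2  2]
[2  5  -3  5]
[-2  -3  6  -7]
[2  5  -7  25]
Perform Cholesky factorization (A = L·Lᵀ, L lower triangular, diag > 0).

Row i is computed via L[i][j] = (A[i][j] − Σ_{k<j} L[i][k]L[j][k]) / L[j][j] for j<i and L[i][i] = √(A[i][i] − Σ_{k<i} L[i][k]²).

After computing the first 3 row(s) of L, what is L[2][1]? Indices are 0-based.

Step 1: L[0][0] = √(4) = 2.
  L[1][0] = (2) / L[0][0] = 1.
Step 2: L[1][1] = √(4) = 2.
  L[2][0] = (-2) / L[0][0] = -1.
  L[2][1] = (-2) / L[1][1] = -1.
Step 3: L[2][2] = √(4) = 2.

L[2][1] = -1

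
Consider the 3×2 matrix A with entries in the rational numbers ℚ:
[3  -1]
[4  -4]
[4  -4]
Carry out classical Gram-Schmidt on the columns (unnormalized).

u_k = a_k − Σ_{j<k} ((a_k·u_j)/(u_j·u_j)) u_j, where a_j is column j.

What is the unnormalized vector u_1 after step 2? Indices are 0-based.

u_1 = (64/41, -24/41, -24/41)

Step 1: u_0 = a_0 = (3, 4, 4).
Step 2: u_1 = a_1 − (-35/41)·u_0 = (64/41, -24/41, -24/41).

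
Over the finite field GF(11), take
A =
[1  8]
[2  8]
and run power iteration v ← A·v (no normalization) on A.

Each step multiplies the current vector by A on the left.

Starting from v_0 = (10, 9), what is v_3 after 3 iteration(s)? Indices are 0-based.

v_0 = (10, 9).
v_1 = A·v_0 = (5, 4).
v_2 = A·v_1 = (4, 9).
v_3 = A·v_2 = (10, 3).

v_3 = (10, 3)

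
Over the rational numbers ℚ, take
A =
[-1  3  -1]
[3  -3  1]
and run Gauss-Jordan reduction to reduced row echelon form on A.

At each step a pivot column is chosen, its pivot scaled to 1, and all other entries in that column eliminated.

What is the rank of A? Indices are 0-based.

[1] R0 /= -1  ⇒  (1, -3, 1)
     R1 -= 3·R0  ⇒  (0, 6, -2)
[2] R1 /= 6  ⇒  (0, 1, -1/3)
     R0 -= -3·R1  ⇒  (1, 0, 0)

rank = 2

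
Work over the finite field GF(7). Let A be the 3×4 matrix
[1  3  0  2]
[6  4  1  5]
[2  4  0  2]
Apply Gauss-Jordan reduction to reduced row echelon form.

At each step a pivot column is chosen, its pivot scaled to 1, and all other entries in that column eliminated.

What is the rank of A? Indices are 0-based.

[1] R0 /= 1  ⇒  (1, 3, 0, 2)
     R1 -= 6·R0  ⇒  (0, 0, 1, 0)
     R2 -= 2·R0  ⇒  (0, 5, 0, 5)
[2] R1 <-> R2
[2] R1 /= 5  ⇒  (0, 1, 0, 1)
     R0 -= 3·R1  ⇒  (1, 0, 0, 6)
[3] R2 /= 1  ⇒  (0, 0, 1, 0)

rank = 3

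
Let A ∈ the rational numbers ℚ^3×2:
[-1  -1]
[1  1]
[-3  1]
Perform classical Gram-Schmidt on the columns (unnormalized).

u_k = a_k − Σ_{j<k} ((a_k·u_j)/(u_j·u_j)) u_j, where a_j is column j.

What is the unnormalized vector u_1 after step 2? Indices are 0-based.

Step 1: u_0 = a_0 = (-1, 1, -3).
Step 2: u_1 = a_1 − (-1/11)·u_0 = (-12/11, 12/11, 8/11).

u_1 = (-12/11, 12/11, 8/11)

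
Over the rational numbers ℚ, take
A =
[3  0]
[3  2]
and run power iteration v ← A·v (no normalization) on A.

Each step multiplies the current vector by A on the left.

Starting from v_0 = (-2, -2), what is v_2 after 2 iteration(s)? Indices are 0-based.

v_2 = (-18, -38)

v_0 = (-2, -2).
v_1 = A·v_0 = (-6, -10).
v_2 = A·v_1 = (-18, -38).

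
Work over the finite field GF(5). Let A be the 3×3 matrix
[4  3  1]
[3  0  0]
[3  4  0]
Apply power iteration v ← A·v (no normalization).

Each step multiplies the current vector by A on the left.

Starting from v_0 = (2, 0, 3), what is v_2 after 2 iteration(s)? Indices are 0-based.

v_0 = (2, 0, 3).
v_1 = A·v_0 = (1, 1, 1).
v_2 = A·v_1 = (3, 3, 2).

v_2 = (3, 3, 2)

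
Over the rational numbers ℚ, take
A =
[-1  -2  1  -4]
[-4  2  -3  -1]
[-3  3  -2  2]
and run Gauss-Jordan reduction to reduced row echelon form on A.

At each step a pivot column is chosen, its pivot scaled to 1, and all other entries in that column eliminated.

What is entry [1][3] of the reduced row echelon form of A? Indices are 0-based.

pivot(0,0)=-1: scale R0 → (1, 2, -1, 4)
  clear (1,0): R1 −= (-4)R0 → (0, 10, -7, 15)
  clear (2,0): R2 −= (-3)R0 → (0, 9, -5, 14)
pivot(1,1)=10: scale R1 → (0, 1, -7/10, 3/2)
  clear (0,1): R0 −= (2)R1 → (1, 0, 2/5, 1)
  clear (2,1): R2 −= (9)R1 → (0, 0, 13/10, 1/2)
pivot(2,2)=13/10: scale R2 → (0, 0, 1, 5/13)
  clear (0,2): R0 −= (2/5)R2 → (1, 0, 0, 11/13)
  clear (1,2): R1 −= (-7/10)R2 → (0, 1, 0, 23/13)

M[1][3] = 23/13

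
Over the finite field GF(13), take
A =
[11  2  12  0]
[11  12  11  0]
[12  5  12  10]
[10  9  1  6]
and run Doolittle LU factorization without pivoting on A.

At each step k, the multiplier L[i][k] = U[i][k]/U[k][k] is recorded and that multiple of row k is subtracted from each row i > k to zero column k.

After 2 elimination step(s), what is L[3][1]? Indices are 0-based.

L[3][1] = 11

[col 0] pivot 11
  R1 -= 1*R0 → (0, 10, 12, 0)  (L[1][0] := 1)
  R2 -= 7*R0 → (0, 4, 6, 10)  (L[2][0] := 7)
  R3 -= 8*R0 → (0, 6, 9, 6)  (L[3][0] := 8)
[col 1] pivot 10
  R2 -= 3*R1 → (0, 0, 9, 10)  (L[2][1] := 3)
  R3 -= 11*R1 → (0, 0, 7, 6)  (L[3][1] := 11)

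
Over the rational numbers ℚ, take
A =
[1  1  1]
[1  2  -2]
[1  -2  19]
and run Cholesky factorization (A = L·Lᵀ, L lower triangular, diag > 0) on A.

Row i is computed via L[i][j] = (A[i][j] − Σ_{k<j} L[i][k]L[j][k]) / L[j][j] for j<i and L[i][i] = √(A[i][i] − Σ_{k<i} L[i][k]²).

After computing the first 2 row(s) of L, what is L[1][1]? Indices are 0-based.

Step 1: L[0][0] = √(1) = 1.
  L[1][0] = (1) / L[0][0] = 1.
Step 2: L[1][1] = √(1) = 1.

L[1][1] = 1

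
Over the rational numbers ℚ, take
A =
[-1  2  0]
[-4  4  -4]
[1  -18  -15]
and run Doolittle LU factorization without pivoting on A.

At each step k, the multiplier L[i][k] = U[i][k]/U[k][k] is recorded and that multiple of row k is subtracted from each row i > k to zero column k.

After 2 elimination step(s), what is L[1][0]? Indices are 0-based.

[col 0] pivot -1
  R1 -= 4*R0 → (0, -4, -4)  (L[1][0] := 4)
  R2 -= -1*R0 → (0, -16, -15)  (L[2][0] := -1)
[col 1] pivot -4
  R2 -= 4*R1 → (0, 0, 1)  (L[2][1] := 4)

L[1][0] = 4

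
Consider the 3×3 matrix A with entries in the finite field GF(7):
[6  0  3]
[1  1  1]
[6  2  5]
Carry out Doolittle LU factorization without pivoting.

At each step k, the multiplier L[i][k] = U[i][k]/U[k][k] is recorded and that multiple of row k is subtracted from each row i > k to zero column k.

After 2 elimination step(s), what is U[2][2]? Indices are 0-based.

k=0: U[0][0]=6
  eliminate (1,0): mult=6, new row 1: (0, 1, 4); set L[1][0]=6
  eliminate (2,0): mult=1, new row 2: (0, 2, 2); set L[2][0]=1
k=1: U[1][1]=1
  eliminate (2,1): mult=2, new row 2: (0, 0, 1); set L[2][1]=2

U[2][2] = 1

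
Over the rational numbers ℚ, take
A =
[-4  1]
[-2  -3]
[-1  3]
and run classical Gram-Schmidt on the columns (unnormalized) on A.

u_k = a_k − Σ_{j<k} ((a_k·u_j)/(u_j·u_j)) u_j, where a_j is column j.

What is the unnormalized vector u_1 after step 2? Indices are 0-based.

u_1 = (17/21, -65/21, 62/21)

Step 1: u_0 = a_0 = (-4, -2, -1).
Step 2: u_1 = a_1 − (-1/21)·u_0 = (17/21, -65/21, 62/21).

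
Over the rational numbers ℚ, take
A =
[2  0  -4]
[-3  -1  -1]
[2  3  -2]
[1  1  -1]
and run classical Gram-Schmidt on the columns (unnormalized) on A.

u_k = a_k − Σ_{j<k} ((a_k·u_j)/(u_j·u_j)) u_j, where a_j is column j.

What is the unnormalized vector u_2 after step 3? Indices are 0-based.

Step 1: u_0 = a_0 = (2, -3, 2, 1).
Step 2: u_1 = a_1 − (5/9)·u_0 = (-10/9, 2/3, 17/9, 4/9).
Step 3: u_2 = a_2 − (-5/9)·u_0 − (-4/49)·u_1 = (-146/49, -128/49, -36/49, -20/49).

u_2 = (-146/49, -128/49, -36/49, -20/49)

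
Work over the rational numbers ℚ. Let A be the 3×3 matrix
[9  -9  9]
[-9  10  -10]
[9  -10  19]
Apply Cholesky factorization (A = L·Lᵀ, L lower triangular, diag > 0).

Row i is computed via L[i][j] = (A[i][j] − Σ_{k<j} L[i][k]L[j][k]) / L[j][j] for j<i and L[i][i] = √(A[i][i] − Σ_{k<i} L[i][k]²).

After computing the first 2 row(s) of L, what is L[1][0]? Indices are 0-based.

L[1][0] = -3

Step 1: L[0][0] = √(9) = 3.
  L[1][0] = (-9) / L[0][0] = -3.
Step 2: L[1][1] = √(1) = 1.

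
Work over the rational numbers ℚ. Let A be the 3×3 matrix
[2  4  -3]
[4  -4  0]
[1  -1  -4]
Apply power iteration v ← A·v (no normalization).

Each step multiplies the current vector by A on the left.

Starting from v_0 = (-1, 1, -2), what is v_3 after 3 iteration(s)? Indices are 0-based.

v_3 = (212, -392, -66)

v_0 = (-1, 1, -2).
v_1 = A·v_0 = (8, -8, 6).
v_2 = A·v_1 = (-34, 64, -8).
v_3 = A·v_2 = (212, -392, -66).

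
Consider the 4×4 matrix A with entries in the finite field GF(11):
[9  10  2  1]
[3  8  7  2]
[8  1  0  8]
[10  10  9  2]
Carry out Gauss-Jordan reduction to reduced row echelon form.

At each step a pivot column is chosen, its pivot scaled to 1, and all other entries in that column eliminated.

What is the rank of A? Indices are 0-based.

rank = 4

[1] R0 /= 9  ⇒  (1, 6, 10, 5)
     R1 -= 3·R0  ⇒  (0, 1, 10, 9)
     R2 -= 8·R0  ⇒  (0, 8, 8, 1)
     R3 -= 10·R0  ⇒  (0, 5, 8, 7)
[2] R1 /= 1  ⇒  (0, 1, 10, 9)
     R0 -= 6·R1  ⇒  (1, 0, 5, 6)
     R2 -= 8·R1  ⇒  (0, 0, 5, 6)
     R3 -= 5·R1  ⇒  (0, 0, 2, 6)
[3] R2 /= 5  ⇒  (0, 0, 1, 10)
     R0 -= 5·R2  ⇒  (1, 0, 0, 0)
     R1 -= 10·R2  ⇒  (0, 1, 0, 8)
     R3 -= 2·R2  ⇒  (0, 0, 0, 8)
[4] R3 /= 8  ⇒  (0, 0, 0, 1)
     R1 -= 8·R3  ⇒  (0, 1, 0, 0)
     R2 -= 10·R3  ⇒  (0, 0, 1, 0)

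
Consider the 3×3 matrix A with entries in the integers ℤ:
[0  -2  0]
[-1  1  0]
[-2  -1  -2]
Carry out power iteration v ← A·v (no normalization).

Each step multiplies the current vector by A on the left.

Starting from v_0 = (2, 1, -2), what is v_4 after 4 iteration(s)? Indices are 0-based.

v_0 = (2, 1, -2).
v_1 = A·v_0 = (-2, -1, -1).
v_2 = A·v_1 = (2, 1, 7).
v_3 = A·v_2 = (-2, -1, -19).
v_4 = A·v_3 = (2, 1, 43).

v_4 = (2, 1, 43)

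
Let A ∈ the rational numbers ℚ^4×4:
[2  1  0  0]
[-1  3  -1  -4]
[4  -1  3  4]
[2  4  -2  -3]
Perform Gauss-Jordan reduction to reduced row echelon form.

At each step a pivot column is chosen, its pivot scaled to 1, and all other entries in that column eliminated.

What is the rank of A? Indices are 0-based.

step 1: normalize row 0 (÷2) = (1, 1/2, 0, 0)
  row 1: subtract -1×row0 = (0, 7/2, -1, -4)
  row 2: subtract 4×row0 = (0, -3, 3, 4)
  row 3: subtract 2×row0 = (0, 3, -2, -3)
step 2: normalize row 1 (÷7/2) = (0, 1, -2/7, -8/7)
  row 0: subtract 1/2×row1 = (1, 0, 1/7, 4/7)
  row 2: subtract -3×row1 = (0, 0, 15/7, 4/7)
  row 3: subtract 3×row1 = (0, 0, -8/7, 3/7)
step 3: normalize row 2 (÷15/7) = (0, 0, 1, 4/15)
  row 0: subtract 1/7×row2 = (1, 0, 0, 8/15)
  row 1: subtract -2/7×row2 = (0, 1, 0, -16/15)
  row 3: subtract -8/7×row2 = (0, 0, 0, 11/15)
step 4: normalize row 3 (÷11/15) = (0, 0, 0, 1)
  row 0: subtract 8/15×row3 = (1, 0, 0, 0)
  row 1: subtract -16/15×row3 = (0, 1, 0, 0)
  row 2: subtract 4/15×row3 = (0, 0, 1, 0)

rank = 4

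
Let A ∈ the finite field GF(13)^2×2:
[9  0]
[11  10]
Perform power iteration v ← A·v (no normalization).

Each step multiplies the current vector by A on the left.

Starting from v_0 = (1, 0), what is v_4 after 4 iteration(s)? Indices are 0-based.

v_4 = (9, 12)

v_0 = (1, 0).
v_1 = A·v_0 = (9, 11).
v_2 = A·v_1 = (3, 1).
v_3 = A·v_2 = (1, 4).
v_4 = A·v_3 = (9, 12).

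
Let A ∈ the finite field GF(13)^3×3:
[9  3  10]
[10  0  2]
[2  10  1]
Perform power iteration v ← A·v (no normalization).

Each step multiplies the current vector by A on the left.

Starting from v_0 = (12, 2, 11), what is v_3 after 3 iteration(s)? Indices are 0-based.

v_0 = (12, 2, 11).
v_1 = A·v_0 = (3, 12, 3).
v_2 = A·v_1 = (2, 10, 12).
v_3 = A·v_2 = (12, 5, 12).

v_3 = (12, 5, 12)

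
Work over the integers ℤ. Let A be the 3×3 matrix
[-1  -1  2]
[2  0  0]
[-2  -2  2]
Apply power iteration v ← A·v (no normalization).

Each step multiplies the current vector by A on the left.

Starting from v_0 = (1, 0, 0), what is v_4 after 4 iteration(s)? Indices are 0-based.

v_4 = (19, -10, 34)

v_0 = (1, 0, 0).
v_1 = A·v_0 = (-1, 2, -2).
v_2 = A·v_1 = (-5, -2, -6).
v_3 = A·v_2 = (-5, -10, 2).
v_4 = A·v_3 = (19, -10, 34).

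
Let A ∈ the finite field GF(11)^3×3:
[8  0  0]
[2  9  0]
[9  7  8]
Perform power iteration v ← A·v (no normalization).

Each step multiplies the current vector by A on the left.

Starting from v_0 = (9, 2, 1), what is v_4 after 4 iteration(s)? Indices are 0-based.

v_4 = (3, 6, 10)

v_0 = (9, 2, 1).
v_1 = A·v_0 = (6, 3, 4).
v_2 = A·v_1 = (4, 6, 8).
v_3 = A·v_2 = (10, 7, 10).
v_4 = A·v_3 = (3, 6, 10).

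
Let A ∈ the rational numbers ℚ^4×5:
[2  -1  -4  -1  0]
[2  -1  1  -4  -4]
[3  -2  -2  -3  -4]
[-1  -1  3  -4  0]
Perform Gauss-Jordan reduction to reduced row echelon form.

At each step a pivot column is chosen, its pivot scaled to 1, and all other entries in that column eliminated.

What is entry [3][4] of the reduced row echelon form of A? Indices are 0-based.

[1] R0 /= 2  ⇒  (1, -1/2, -2, -1/2, 0)
     R1 -= 2·R0  ⇒  (0, 0, 5, -3, -4)
     R2 -= 3·R0  ⇒  (0, -1/2, 4, -3/2, -4)
     R3 -= -1·R0  ⇒  (0, -3/2, 1, -9/2, 0)
[2] R1 <-> R2
[2] R1 /= -1/2  ⇒  (0, 1, -8, 3, 8)
     R0 -= -1/2·R1  ⇒  (1, 0, -6, 1, 4)
     R3 -= -3/2·R1  ⇒  (0, 0, -11, 0, 12)
[3] R2 /= 5  ⇒  (0, 0, 1, -3/5, -4/5)
     R0 -= -6·R2  ⇒  (1, 0, 0, -13/5, -4/5)
     R1 -= -8·R2  ⇒  (0, 1, 0, -9/5, 8/5)
     R3 -= -11·R2  ⇒  (0, 0, 0, -33/5, 16/5)
[4] R3 /= -33/5  ⇒  (0, 0, 0, 1, -16/33)
     R0 -= -13/5·R3  ⇒  (1, 0, 0, 0, -68/33)
     R1 -= -9/5·R3  ⇒  (0, 1, 0, 0, 8/11)
     R2 -= -3/5·R3  ⇒  (0, 0, 1, 0, -12/11)

M[3][4] = -16/33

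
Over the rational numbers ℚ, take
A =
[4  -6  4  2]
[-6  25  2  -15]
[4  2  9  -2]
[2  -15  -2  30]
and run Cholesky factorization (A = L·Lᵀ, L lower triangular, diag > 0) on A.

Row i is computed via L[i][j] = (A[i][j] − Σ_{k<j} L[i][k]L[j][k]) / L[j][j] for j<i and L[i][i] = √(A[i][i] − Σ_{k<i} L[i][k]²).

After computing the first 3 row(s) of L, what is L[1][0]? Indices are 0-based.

L[1][0] = -3

Step 1: L[0][0] = √(4) = 2.
  L[1][0] = (-6) / L[0][0] = -3.
Step 2: L[1][1] = √(16) = 4.
  L[2][0] = (4) / L[0][0] = 2.
  L[2][1] = (8) / L[1][1] = 2.
Step 3: L[2][2] = √(1) = 1.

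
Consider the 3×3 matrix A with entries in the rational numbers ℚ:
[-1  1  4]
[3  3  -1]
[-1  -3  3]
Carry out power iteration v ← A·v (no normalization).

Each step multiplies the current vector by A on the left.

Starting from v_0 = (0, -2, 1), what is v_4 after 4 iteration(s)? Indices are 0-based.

v_4 = (562, 105, 527)

v_0 = (0, -2, 1).
v_1 = A·v_0 = (2, -7, 9).
v_2 = A·v_1 = (27, -24, 46).
v_3 = A·v_2 = (133, -37, 183).
v_4 = A·v_3 = (562, 105, 527).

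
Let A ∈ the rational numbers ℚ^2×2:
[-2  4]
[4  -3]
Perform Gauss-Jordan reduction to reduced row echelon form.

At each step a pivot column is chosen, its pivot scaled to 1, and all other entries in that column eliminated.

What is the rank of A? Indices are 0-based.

rank = 2

pivot(0,0)=-2: scale R0 → (1, -2)
  clear (1,0): R1 −= (4)R0 → (0, 5)
pivot(1,1)=5: scale R1 → (0, 1)
  clear (0,1): R0 −= (-2)R1 → (1, 0)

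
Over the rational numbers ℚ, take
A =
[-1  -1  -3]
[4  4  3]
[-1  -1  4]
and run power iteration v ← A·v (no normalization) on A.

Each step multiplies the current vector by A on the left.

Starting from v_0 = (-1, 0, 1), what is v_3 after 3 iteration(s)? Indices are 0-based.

v_0 = (-1, 0, 1).
v_1 = A·v_0 = (-2, -1, 5).
v_2 = A·v_1 = (-12, 3, 23).
v_3 = A·v_2 = (-60, 33, 101).

v_3 = (-60, 33, 101)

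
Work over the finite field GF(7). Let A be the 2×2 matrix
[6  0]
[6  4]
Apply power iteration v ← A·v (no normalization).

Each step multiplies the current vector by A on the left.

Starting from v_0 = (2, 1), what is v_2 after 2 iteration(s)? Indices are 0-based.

v_2 = (2, 3)

v_0 = (2, 1).
v_1 = A·v_0 = (5, 2).
v_2 = A·v_1 = (2, 3).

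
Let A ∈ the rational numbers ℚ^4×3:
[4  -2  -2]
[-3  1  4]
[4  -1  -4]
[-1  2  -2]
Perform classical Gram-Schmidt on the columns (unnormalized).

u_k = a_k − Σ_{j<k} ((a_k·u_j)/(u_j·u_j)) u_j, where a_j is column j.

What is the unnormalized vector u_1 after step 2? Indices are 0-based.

u_1 = (-8/21, -3/14, 13/21, 67/42)

Step 1: u_0 = a_0 = (4, -3, 4, -1).
Step 2: u_1 = a_1 − (-17/42)·u_0 = (-8/21, -3/14, 13/21, 67/42).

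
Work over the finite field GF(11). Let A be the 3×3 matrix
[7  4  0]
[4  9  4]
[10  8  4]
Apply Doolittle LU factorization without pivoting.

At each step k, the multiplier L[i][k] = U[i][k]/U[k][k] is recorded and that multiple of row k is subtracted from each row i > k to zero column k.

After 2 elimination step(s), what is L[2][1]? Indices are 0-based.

Step 1: pivot at (0,0) is 7.
  row1 ← row1 − (10)·row0  ⇒  L[1][0]=10, U row1=(0, 2, 4)
  row2 ← row2 − (3)·row0  ⇒  L[2][0]=3, U row2=(0, 7, 4)
Step 2: pivot at (1,1) is 2.
  row2 ← row2 − (9)·row1  ⇒  L[2][1]=9, U row2=(0, 0, 1)

L[2][1] = 9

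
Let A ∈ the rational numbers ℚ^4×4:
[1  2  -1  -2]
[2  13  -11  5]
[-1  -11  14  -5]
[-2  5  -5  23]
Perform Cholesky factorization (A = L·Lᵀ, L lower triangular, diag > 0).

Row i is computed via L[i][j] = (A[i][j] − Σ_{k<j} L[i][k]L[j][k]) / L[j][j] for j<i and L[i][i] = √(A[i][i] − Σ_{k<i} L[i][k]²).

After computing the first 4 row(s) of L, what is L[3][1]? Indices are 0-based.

Step 1: L[0][0] = √(1) = 1.
  L[1][0] = (2) / L[0][0] = 2.
Step 2: L[1][1] = √(9) = 3.
  L[2][0] = (-1) / L[0][0] = -1.
  L[2][1] = (-9) / L[1][1] = -3.
Step 3: L[2][2] = √(4) = 2.
  L[3][0] = (-2) / L[0][0] = -2.
  L[3][1] = (9) / L[1][1] = 3.
  L[3][2] = (2) / L[2][2] = 1.
Step 4: L[3][3] = √(9) = 3.

L[3][1] = 3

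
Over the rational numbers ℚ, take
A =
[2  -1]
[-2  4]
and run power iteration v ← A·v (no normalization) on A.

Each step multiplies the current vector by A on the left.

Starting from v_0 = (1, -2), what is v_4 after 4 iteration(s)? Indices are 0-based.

v_0 = (1, -2).
v_1 = A·v_0 = (4, -10).
v_2 = A·v_1 = (18, -48).
v_3 = A·v_2 = (84, -228).
v_4 = A·v_3 = (396, -1080).

v_4 = (396, -1080)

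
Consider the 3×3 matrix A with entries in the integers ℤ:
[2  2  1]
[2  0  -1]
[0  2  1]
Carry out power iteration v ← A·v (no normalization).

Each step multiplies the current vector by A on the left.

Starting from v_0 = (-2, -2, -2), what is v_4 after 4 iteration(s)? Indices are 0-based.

v_0 = (-2, -2, -2).
v_1 = A·v_0 = (-10, -2, -6).
v_2 = A·v_1 = (-30, -14, -10).
v_3 = A·v_2 = (-98, -50, -38).
v_4 = A·v_3 = (-334, -158, -138).

v_4 = (-334, -158, -138)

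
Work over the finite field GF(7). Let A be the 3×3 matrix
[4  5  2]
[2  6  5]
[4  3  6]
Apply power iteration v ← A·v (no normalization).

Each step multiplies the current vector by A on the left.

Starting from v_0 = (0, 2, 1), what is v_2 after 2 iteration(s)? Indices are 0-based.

v_0 = (0, 2, 1).
v_1 = A·v_0 = (5, 3, 5).
v_2 = A·v_1 = (3, 4, 3).

v_2 = (3, 4, 3)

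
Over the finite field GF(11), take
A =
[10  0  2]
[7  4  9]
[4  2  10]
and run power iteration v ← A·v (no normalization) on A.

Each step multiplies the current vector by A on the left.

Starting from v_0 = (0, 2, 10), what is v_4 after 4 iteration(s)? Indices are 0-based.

v_0 = (0, 2, 10).
v_1 = A·v_0 = (9, 10, 5).
v_2 = A·v_1 = (1, 5, 7).
v_3 = A·v_2 = (2, 2, 7).
v_4 = A·v_3 = (1, 8, 5).

v_4 = (1, 8, 5)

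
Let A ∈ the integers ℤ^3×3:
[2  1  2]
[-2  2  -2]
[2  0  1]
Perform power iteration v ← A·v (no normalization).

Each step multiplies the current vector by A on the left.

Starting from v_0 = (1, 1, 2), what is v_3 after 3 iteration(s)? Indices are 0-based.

v_3 = (42, -132, 54)

v_0 = (1, 1, 2).
v_1 = A·v_0 = (7, -4, 4).
v_2 = A·v_1 = (18, -30, 18).
v_3 = A·v_2 = (42, -132, 54).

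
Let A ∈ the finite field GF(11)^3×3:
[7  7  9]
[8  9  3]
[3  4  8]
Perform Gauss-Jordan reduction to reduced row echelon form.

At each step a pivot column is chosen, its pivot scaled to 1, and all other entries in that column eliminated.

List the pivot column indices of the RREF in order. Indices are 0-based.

[1] R0 /= 7  ⇒  (1, 1, 6)
     R1 -= 8·R0  ⇒  (0, 1, 10)
     R2 -= 3·R0  ⇒  (0, 1, 1)
[2] R1 /= 1  ⇒  (0, 1, 10)
     R0 -= 1·R1  ⇒  (1, 0, 7)
     R2 -= 1·R1  ⇒  (0, 0, 2)
[3] R2 /= 2  ⇒  (0, 0, 1)
     R0 -= 7·R2  ⇒  (1, 0, 0)
     R1 -= 10·R2  ⇒  (0, 1, 0)

pivot columns: 0, 1, 2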